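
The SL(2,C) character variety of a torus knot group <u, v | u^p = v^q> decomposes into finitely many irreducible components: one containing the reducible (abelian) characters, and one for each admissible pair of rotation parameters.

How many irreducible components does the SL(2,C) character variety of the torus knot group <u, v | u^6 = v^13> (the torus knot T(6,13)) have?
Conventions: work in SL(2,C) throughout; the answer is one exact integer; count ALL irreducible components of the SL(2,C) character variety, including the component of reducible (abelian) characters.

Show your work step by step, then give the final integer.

In the torus knot group T(6,13), u^6 = v^13 is central, so an irreducible representation sends it to +I or -I (Schur).
On an irreducible component, tr(u) is locked at 2*cos(pi*alpha/6) for some alpha in 1..5, and tr(v) at 2*cos(pi*beta/13) for some beta in 1..12.
The two central values (-1)^alpha I and (-1)^beta I must be the same matrix, so alpha and beta share a parity.
Enumerate parity-matched pairs: 3*6 odd-odd plus 2*6 even-even gives 30.
That is 30 components of irreducible characters, and with the reducible (abelian) component the total is 31.

31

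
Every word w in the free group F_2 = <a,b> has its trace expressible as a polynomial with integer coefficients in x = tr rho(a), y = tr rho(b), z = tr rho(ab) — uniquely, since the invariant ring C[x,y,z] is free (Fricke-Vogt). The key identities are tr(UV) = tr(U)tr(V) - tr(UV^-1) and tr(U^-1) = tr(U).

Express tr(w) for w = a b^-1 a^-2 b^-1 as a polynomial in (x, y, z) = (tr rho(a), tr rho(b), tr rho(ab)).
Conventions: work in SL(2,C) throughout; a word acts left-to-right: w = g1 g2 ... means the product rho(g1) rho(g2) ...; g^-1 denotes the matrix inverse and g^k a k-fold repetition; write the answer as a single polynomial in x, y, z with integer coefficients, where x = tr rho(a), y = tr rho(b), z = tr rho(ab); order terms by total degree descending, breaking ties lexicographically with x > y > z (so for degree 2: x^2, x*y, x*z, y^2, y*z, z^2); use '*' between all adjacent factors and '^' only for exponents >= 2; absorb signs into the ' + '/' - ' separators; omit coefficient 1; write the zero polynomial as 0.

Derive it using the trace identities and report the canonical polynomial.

reduce: trace(a^-1) = trace(a) = x
trace(a^-1 b) = trace(b) trace(a) - trace(b a) = x*y - z
so trace(b^-1 a^-1) = trace(a^-1) trace(b) - trace(a^-1 b) = z
trace(a b a) = trace(a) trace(b a) - trace(b) = x*z - y
trace(a b a b) = trace(a b) trace(a b) - trace(1) = z^2 - 2
trace(b a b^-1 a) = trace(a b a) trace(b) - trace(a b a b) = x*y*z - y^2 - z^2 + 2
trace(a^-1 b a b^-1) = trace(b a b^-1) trace(a) - trace(b a b^-1 a) = -x*y*z + x^2 + y^2 + z^2 - 2
trace(a b^-1 a^-2 b) = trace(a^-1 b a b^-1) trace(a) - trace(a^-1 b a b^-1 a) = -x^2*y*z + x^3 + x*y^2 + x*z^2 - 3*x
trace(a b^-1 a^-2 b^-1) = trace(a b^-1 a^-2) trace(b) - trace(a b^-1 a^-2 b) = x^2*y*z - x^3 - x*y^2 - x*z^2 + y*z + 3*x

x^2*y*z - x^3 - x*y^2 - x*z^2 + y*z + 3*x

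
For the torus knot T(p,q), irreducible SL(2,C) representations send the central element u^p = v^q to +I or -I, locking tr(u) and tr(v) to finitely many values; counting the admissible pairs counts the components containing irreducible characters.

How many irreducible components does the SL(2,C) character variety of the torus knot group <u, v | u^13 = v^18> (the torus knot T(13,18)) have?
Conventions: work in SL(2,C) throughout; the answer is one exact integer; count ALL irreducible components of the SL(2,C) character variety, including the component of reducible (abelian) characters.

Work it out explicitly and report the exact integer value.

For T(13,18): irreducibility forces the central element u^13 = v^18 to one of +I, -I.
This locks tr(u) to 2*cos(pi*alpha/13), alpha in 1..12, and tr(v) to 2*cos(pi*beta/18), beta in 1..17, on each component of irreducible characters.
The two central values (-1)^alpha I and (-1)^beta I must be the same matrix, so alpha and beta share a parity.
Enumerate parity-matched pairs: 6*9 odd-odd plus 6*8 even-even gives 102.
components with irreducible characters: 102; plus the single component of reducible (abelian) characters: total 103.

103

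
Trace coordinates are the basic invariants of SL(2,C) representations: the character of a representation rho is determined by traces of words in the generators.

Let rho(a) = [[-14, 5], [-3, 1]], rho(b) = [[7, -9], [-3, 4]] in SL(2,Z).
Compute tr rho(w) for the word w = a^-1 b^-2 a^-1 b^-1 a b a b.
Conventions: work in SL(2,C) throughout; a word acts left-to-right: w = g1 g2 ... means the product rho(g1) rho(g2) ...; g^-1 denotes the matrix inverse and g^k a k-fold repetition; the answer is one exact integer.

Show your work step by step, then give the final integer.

-343786957

rho(a^-1) = [[1, -5], [3, -14]]
... * rho(b^-1) = [[4, 9], [3, 7]]  ->  [[-11, -26], [-30, -71]]
... * rho(b^-1) = [[4, 9], [3, 7]]  ->  [[-122, -281], [-333, -767]]
... * rho(a^-1) = [[1, -5], [3, -14]]  ->  [[-965, 4544], [-2634, 12403]]
... * rho(b^-1) = [[4, 9], [3, 7]]  ->  [[9772, 23123], [26673, 63115]]
... * rho(a) = [[-14, 5], [-3, 1]]  ->  [[-206177, 71983], [-562767, 196480]]
... * rho(b) = [[7, -9], [-3, 4]]  ->  [[-1659188, 2143525], [-4528809, 5850823]]
... * rho(a) = [[-14, 5], [-3, 1]]  ->  [[16798057, -6152415], [45850857, -16793222]]
... * rho(b) = [[7, -9], [-3, 4]]  ->  [[136043644, -175792173], [371335665, -479830601]]
tr = 136043644 + -479830601 = -343786957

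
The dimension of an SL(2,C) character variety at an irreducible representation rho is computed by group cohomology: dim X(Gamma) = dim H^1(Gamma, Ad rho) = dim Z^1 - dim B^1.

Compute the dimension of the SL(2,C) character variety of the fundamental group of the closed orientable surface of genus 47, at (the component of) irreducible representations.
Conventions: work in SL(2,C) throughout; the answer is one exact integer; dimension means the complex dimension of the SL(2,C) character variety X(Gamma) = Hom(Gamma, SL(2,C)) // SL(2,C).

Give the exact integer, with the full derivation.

Gamma = pi_1(Sigma_47) = < a_1, b_1, ..., a_47, b_47 | prod [a_i, b_i] > has 2g = 94 generators and 1 relator.
Unconstrained cocycle data is one sl_2 vector per generator (282 dimensions), cut by the relator condition d_2(z) = 0.
d_2 is surjective at irreducible rho (its cokernel H^2 is dual to H^0 = 0), so dim Z^1 = 282 - 3 = 279.
Coboundaries contribute dim B^1 = 3 (injective at irreducible rho).
dim H^1 = 279 - 3 = 276 = dim X.

276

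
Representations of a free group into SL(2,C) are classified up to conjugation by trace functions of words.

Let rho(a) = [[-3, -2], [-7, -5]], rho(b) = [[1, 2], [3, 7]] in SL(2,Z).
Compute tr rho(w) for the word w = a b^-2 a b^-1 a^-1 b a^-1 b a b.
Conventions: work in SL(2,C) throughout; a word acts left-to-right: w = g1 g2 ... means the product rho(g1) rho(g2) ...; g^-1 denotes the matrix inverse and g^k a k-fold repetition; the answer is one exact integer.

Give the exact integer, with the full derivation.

3128824

rho(a) = [[-3, -2], [-7, -5]]
... * rho(b^-1) = [[7, -2], [-3, 1]]  ->  [[-15, 4], [-34, 9]]
... * rho(b^-1) = [[7, -2], [-3, 1]]  ->  [[-117, 34], [-265, 77]]
... * rho(a) = [[-3, -2], [-7, -5]]  ->  [[113, 64], [256, 145]]
... * rho(b^-1) = [[7, -2], [-3, 1]]  ->  [[599, -162], [1357, -367]]
... * rho(a^-1) = [[-5, 2], [7, -3]]  ->  [[-4129, 1684], [-9354, 3815]]
... * rho(b) = [[1, 2], [3, 7]]  ->  [[923, 3530], [2091, 7997]]
... * rho(a^-1) = [[-5, 2], [7, -3]]  ->  [[20095, -8744], [45524, -19809]]
... * rho(b) = [[1, 2], [3, 7]]  ->  [[-6137, -21018], [-13903, -47615]]
... * rho(a) = [[-3, -2], [-7, -5]]  ->  [[165537, 117364], [375014, 265881]]
... * rho(b) = [[1, 2], [3, 7]]  ->  [[517629, 1152622], [1172657, 2611195]]
tr = 517629 + 2611195 = 3128824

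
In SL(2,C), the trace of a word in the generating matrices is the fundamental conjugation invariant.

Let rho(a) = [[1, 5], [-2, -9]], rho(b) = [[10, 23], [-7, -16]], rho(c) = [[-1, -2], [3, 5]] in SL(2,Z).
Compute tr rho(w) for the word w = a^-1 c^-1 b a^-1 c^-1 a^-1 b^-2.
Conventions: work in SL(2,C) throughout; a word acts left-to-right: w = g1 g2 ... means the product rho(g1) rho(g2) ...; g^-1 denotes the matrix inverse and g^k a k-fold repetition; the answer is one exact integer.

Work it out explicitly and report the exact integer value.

rho(a^-1) = [[-9, -5], [2, 1]]
... * rho(c^-1) = [[5, 2], [-3, -1]]  ->  [[-30, -13], [7, 3]]
... * rho(b) = [[10, 23], [-7, -16]]  ->  [[-209, -482], [49, 113]]
... * rho(a^-1) = [[-9, -5], [2, 1]]  ->  [[917, 563], [-215, -132]]
... * rho(c^-1) = [[5, 2], [-3, -1]]  ->  [[2896, 1271], [-679, -298]]
... * rho(a^-1) = [[-9, -5], [2, 1]]  ->  [[-23522, -13209], [5515, 3097]]
... * rho(b^-1) = [[-16, -23], [7, 10]]  ->  [[283889, 408916], [-66561, -95875]]
... * rho(b^-1) = [[-16, -23], [7, 10]]  ->  [[-1679812, -2440287], [393851, 572153]]
tr = -1679812 + 572153 = -1107659

-1107659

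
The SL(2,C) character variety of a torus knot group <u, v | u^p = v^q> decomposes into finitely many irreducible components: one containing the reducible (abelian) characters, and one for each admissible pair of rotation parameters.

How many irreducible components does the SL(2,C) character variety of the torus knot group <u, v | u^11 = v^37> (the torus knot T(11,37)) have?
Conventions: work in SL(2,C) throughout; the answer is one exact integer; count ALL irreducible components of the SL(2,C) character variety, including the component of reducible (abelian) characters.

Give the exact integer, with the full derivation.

Gamma = < u, v | u^11 = v^37 > (torus knot T(11,37)); the central element u^11 = v^37 acts as +I or -I in any irreducible SL(2,C) representation.
This locks tr(u) to 2*cos(pi*alpha/11), alpha in 1..10, and tr(v) to 2*cos(pi*beta/37), beta in 1..36, on each component of irreducible characters.
Consistency of u^11 = (-1)^alpha I with v^37 = (-1)^beta I forces alpha = beta (mod 2).
Enumerate parity-matched pairs: 5*18 odd-odd plus 5*18 even-even gives 180.
components with irreducible characters: 180; plus the single component of reducible (abelian) characters: total 181.

181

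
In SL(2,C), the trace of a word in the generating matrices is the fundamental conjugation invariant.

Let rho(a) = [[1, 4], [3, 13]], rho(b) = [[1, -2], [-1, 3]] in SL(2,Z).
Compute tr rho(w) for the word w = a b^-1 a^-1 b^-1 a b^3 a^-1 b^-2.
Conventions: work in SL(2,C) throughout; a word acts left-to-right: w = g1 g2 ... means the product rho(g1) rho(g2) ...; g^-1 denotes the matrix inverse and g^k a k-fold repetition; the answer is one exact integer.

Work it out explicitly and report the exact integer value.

-20077196

rho(a) = [[1, 4], [3, 13]]
... * rho(b^-1) = [[3, 2], [1, 1]]  ->  [[7, 6], [22, 19]]
... * rho(a^-1) = [[13, -4], [-3, 1]]  ->  [[73, -22], [229, -69]]
... * rho(b^-1) = [[3, 2], [1, 1]]  ->  [[197, 124], [618, 389]]
... * rho(a) = [[1, 4], [3, 13]]  ->  [[569, 2400], [1785, 7529]]
... * rho(b) = [[1, -2], [-1, 3]]  ->  [[-1831, 6062], [-5744, 19017]]
... * rho(b) = [[1, -2], [-1, 3]]  ->  [[-7893, 21848], [-24761, 68539]]
... * rho(b) = [[1, -2], [-1, 3]]  ->  [[-29741, 81330], [-93300, 255139]]
... * rho(a^-1) = [[13, -4], [-3, 1]]  ->  [[-630623, 200294], [-1978317, 628339]]
... * rho(b^-1) = [[3, 2], [1, 1]]  ->  [[-1691575, -1060952], [-5306612, -3328295]]
... * rho(b^-1) = [[3, 2], [1, 1]]  ->  [[-6135677, -4444102], [-19248131, -13941519]]
tr = -6135677 + -13941519 = -20077196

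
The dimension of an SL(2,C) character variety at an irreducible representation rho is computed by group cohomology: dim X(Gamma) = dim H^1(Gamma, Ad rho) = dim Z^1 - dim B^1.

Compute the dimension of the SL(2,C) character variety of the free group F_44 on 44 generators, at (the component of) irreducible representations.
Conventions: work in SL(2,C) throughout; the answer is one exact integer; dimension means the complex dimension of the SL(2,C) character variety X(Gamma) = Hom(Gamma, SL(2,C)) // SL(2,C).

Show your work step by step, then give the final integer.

129

Here Gamma is free of rank 44 — no relator constrains a cocycle.
Z^1(Gamma, Ad rho) = (sl_2)^44: a cocycle is a free choice of one sl_2 vector per generator, so dim Z^1 = 3*44 = 132.
At an irreducible rho the centralizer of the image in sl_2 is 0, so the coboundary map sl_2 -> Z^1 is injective: dim B^1 = 3.
dim X = dim H^1 = dim Z^1 - dim B^1 = 132 - 3 = 129.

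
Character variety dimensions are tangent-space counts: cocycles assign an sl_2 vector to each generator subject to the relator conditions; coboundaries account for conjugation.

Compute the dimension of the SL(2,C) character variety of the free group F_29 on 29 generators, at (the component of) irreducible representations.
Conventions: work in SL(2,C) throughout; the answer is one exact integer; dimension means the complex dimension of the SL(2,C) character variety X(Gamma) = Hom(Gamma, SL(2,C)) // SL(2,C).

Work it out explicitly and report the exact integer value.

84

The free group F_29: 29 generators, no relators.
Z^1(Gamma, Ad rho) = (sl_2)^29: a cocycle is a free choice of one sl_2 vector per generator, so dim Z^1 = 3*29 = 87.
At an irreducible rho the centralizer of the image in sl_2 is 0, so the coboundary map sl_2 -> Z^1 is injective: dim B^1 = 3.
dim X = dim H^1 = dim Z^1 - dim B^1 = 87 - 3 = 84.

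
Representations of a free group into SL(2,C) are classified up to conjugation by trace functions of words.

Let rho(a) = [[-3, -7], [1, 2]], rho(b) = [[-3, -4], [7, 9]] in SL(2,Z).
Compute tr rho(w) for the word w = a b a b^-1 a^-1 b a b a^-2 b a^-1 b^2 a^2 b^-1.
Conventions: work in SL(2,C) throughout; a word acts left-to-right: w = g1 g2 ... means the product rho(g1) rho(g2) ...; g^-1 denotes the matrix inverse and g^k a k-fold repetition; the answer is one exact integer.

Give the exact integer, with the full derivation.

25053925171

rho(a) = [[-3, -7], [1, 2]]
... * rho(b) = [[-3, -4], [7, 9]]  ->  [[-40, -51], [11, 14]]
... * rho(a) = [[-3, -7], [1, 2]]  ->  [[69, 178], [-19, -49]]
... * rho(b^-1) = [[9, 4], [-7, -3]]  ->  [[-625, -258], [172, 71]]
... * rho(a^-1) = [[2, 7], [-1, -3]]  ->  [[-992, -3601], [273, 991]]
... * rho(b) = [[-3, -4], [7, 9]]  ->  [[-22231, -28441], [6118, 7827]]
... * rho(a) = [[-3, -7], [1, 2]]  ->  [[38252, 98735], [-10527, -27172]]
... * rho(b) = [[-3, -4], [7, 9]]  ->  [[576389, 735607], [-158623, -202440]]
... * rho(a^-1) = [[2, 7], [-1, -3]]  ->  [[417171, 1827902], [-114806, -503041]]
... * rho(a^-1) = [[2, 7], [-1, -3]]  ->  [[-993560, -2563509], [273429, 705481]]
... * rho(b) = [[-3, -4], [7, 9]]  ->  [[-14963883, -19097341], [4118080, 5255613]]
... * rho(a^-1) = [[2, 7], [-1, -3]]  ->  [[-10830425, -47455158], [2980547, 13059721]]
... * rho(b) = [[-3, -4], [7, 9]]  ->  [[-299694831, -383774722], [82476406, 105615301]]
... * rho(b) = [[-3, -4], [7, 9]]  ->  [[-1787338561, -2255193174], [491877889, 620632085]]
... * rho(a) = [[-3, -7], [1, 2]]  ->  [[3106822509, 8000983579], [-855001582, -2201881053]]
... * rho(a) = [[-3, -7], [1, 2]]  ->  [[-1319483948, -5745790405], [363123693, 1581248968]]
... * rho(b^-1) = [[9, 4], [-7, -3]]  ->  [[28345177303, 11959435423], [-7800629539, -3291252132]]
tr = 28345177303 + -3291252132 = 25053925171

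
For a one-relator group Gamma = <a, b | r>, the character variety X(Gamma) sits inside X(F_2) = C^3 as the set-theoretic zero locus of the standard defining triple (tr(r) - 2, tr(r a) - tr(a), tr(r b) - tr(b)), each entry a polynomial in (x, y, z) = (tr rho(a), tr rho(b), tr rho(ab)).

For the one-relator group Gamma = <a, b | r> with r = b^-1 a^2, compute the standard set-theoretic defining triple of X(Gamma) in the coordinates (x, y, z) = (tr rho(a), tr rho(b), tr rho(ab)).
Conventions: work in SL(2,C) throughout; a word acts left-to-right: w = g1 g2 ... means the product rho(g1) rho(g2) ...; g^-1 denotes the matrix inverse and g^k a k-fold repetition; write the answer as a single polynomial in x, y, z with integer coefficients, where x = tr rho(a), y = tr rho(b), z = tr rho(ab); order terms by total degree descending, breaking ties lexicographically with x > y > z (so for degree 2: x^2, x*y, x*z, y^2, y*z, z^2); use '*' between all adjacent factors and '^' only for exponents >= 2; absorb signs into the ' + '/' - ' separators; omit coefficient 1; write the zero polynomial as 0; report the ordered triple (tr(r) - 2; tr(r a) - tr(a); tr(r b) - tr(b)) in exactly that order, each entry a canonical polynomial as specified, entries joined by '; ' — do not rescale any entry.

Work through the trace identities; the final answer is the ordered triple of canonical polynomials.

and trace(a^2) = trace(a)*trace(a) - trace(1) = x^2 - 2
and trace(a^2 b) = trace(a)*trace(b a) - trace(b) = x*z - y
trace(b^-1 a^2) = trace(a^2)*trace(b) - trace(a^2 b) = x^2*y - x*z - y
trace(a^3) = trace(a)*trace(a^2) - trace(a)   [square of a] = x^3 - 3*x
and trace(a^3 b) = trace(a)*trace(b a^2) - trace(b a)   [square of a] = x^2*z - x*y - z
and trace(b^-1 a^3) = trace(a^3)*trace(b) - trace(a^3 b)   [inverse elimination on b] = x^3*y - x^2*z - 2*x*y + z
assemble the triple (trace(r) - 2; trace(r a) - x; trace(r b) - y)

x^2*y - x*z - y - 2; x^3*y - x^2*z - 2*x*y - x + z; x^2 - y - 2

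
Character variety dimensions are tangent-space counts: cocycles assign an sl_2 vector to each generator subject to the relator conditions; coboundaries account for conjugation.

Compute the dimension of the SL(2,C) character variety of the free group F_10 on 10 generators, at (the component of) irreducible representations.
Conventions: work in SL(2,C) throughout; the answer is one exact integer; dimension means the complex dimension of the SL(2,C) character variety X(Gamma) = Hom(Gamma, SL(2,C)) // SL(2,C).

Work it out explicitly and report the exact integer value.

The free group F_10: 10 generators, no relators.
A cocycle picks one sl_2 vector per generator freely, giving dim Z^1 = 3*10 = 30.
dim B^1 = 3: the coboundary map is injective because an irreducible image has centralizer 0 in sl_2.
dim X = dim H^1 = dim Z^1 - dim B^1 = 30 - 3 = 27.

27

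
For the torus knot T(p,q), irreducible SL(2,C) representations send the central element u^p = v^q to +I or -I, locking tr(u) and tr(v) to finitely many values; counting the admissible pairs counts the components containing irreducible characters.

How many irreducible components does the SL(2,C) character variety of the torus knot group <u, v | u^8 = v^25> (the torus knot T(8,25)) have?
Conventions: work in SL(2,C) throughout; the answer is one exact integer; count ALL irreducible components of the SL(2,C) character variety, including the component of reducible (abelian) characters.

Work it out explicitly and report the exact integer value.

Gamma = < u, v | u^8 = v^25 > (torus knot T(8,25)); the central element u^8 = v^25 acts as +I or -I in any irreducible SL(2,C) representation.
This locks tr(u) to 2*cos(pi*alpha/8), alpha in 1..7, and tr(v) to 2*cos(pi*beta/25), beta in 1..24, on each component of irreducible characters.
Consistency of u^8 = (-1)^alpha I with v^25 = (-1)^beta I forces alpha = beta (mod 2).
Enumerate parity-matched pairs: 4*12 odd-odd plus 3*12 even-even gives 84.
Total: 84 irreducible-character components + 1 reducible (abelian) component = 85.

85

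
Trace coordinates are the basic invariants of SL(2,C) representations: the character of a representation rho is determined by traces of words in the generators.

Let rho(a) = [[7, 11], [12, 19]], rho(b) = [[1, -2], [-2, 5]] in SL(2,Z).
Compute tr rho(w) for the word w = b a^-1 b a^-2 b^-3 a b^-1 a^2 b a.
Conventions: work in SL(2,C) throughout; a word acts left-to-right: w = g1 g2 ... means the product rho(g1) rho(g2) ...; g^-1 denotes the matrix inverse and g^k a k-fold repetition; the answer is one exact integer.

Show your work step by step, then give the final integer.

-64812769548700

rho(b) = [[1, -2], [-2, 5]]
... * rho(a^-1) = [[19, -11], [-12, 7]]  ->  [[43, -25], [-98, 57]]
... * rho(b) = [[1, -2], [-2, 5]]  ->  [[93, -211], [-212, 481]]
... * rho(a^-1) = [[19, -11], [-12, 7]]  ->  [[4299, -2500], [-9800, 5699]]
... * rho(a^-1) = [[19, -11], [-12, 7]]  ->  [[111681, -64789], [-254588, 147693]]
... * rho(b^-1) = [[5, 2], [2, 1]]  ->  [[428827, 158573], [-977554, -361483]]
... * rho(b^-1) = [[5, 2], [2, 1]]  ->  [[2461281, 1016227], [-5610736, -2316591]]
... * rho(b^-1) = [[5, 2], [2, 1]]  ->  [[14338859, 5938789], [-32686862, -13538063]]
... * rho(a) = [[7, 11], [12, 19]]  ->  [[171637481, 270564440], [-391264790, -616778679]]
... * rho(b^-1) = [[5, 2], [2, 1]]  ->  [[1399316285, 613839402], [-3189881308, -1399308259]]
... * rho(a) = [[7, 11], [12, 19]]  ->  [[17161286819, 27055427773], [-39120868264, -61675551309]]
... * rho(a) = [[7, 11], [12, 19]]  ->  [[444794141009, 702827282696], [-1013952693556, -1602165025775]]
... * rho(b) = [[1, -2], [-2, 5]]  ->  [[-960860424383, 2624548131462], [2190377357994, -5982919741763]]
... * rho(a) = [[7, 11], [12, 19]]  ->  [[24768554606863, 39296949829565], [-56462395395198, -89581324155563]]
tr = 24768554606863 + -89581324155563 = -64812769548700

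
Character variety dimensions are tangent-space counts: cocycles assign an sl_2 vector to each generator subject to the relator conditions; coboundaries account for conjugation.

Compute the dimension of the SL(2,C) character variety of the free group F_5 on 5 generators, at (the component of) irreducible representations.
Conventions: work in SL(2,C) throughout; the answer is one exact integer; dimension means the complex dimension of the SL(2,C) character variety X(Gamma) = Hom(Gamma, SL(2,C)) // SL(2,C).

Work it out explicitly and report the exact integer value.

Here Gamma is free of rank 5 — no relator constrains a cocycle.
Z^1(Gamma, Ad rho) = (sl_2)^5: a cocycle is a free choice of one sl_2 vector per generator, so dim Z^1 = 3*5 = 15.
Irreducibility makes the coboundary map sl_2 -> Z^1 injective (trivial centralizer), so dim B^1 = 3.
Therefore dim X = 15 - 3 = 12.

12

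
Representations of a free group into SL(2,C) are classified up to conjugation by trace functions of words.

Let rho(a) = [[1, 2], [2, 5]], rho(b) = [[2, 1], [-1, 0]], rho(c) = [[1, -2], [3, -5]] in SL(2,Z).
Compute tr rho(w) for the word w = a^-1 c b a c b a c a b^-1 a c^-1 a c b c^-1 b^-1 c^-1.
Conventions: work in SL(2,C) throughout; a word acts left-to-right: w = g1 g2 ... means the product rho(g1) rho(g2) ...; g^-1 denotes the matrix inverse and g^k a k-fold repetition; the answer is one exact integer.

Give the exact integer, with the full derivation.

rho(a^-1) = [[5, -2], [-2, 1]]
... * rho(c) = [[1, -2], [3, -5]]  ->  [[-1, 0], [1, -1]]
... * rho(b) = [[2, 1], [-1, 0]]  ->  [[-2, -1], [3, 1]]
... * rho(a) = [[1, 2], [2, 5]]  ->  [[-4, -9], [5, 11]]
... * rho(c) = [[1, -2], [3, -5]]  ->  [[-31, 53], [38, -65]]
... * rho(b) = [[2, 1], [-1, 0]]  ->  [[-115, -31], [141, 38]]
... * rho(a) = [[1, 2], [2, 5]]  ->  [[-177, -385], [217, 472]]
... * rho(c) = [[1, -2], [3, -5]]  ->  [[-1332, 2279], [1633, -2794]]
... * rho(a) = [[1, 2], [2, 5]]  ->  [[3226, 8731], [-3955, -10704]]
... * rho(b^-1) = [[0, -1], [1, 2]]  ->  [[8731, 14236], [-10704, -17453]]
... * rho(a) = [[1, 2], [2, 5]]  ->  [[37203, 88642], [-45610, -108673]]
... * rho(c^-1) = [[-5, 2], [-3, 1]]  ->  [[-451941, 163048], [554069, -199893]]
... * rho(a) = [[1, 2], [2, 5]]  ->  [[-125845, -88642], [154283, 108673]]
... * rho(c) = [[1, -2], [3, -5]]  ->  [[-391771, 694900], [480302, -851931]]
... * rho(b) = [[2, 1], [-1, 0]]  ->  [[-1478442, -391771], [1812535, 480302]]
... * rho(c^-1) = [[-5, 2], [-3, 1]]  ->  [[8567523, -3348655], [-10503581, 4105372]]
... * rho(b^-1) = [[0, -1], [1, 2]]  ->  [[-3348655, -15264833], [4105372, 18714325]]
... * rho(c^-1) = [[-5, 2], [-3, 1]]  ->  [[62537774, -21962143], [-76669835, 26925069]]
tr = 62537774 + 26925069 = 89462843

89462843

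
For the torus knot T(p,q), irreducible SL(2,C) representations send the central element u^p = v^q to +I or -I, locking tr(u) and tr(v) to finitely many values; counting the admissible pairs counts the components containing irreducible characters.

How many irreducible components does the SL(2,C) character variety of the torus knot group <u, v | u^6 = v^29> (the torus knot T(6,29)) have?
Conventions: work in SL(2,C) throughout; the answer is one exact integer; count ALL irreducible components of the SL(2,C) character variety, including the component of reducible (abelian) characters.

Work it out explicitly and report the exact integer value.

71

Gamma = < u, v | u^6 = v^29 > (torus knot T(6,29)); the central element u^6 = v^29 acts as +I or -I in any irreducible SL(2,C) representation.
On an irreducible component, tr(u) is locked at 2*cos(pi*alpha/6) for some alpha in 1..5, and tr(v) at 2*cos(pi*beta/29) for some beta in 1..28.
Consistency of u^6 = (-1)^alpha I with v^29 = (-1)^beta I forces alpha = beta (mod 2).
count pairs: odd alpha (3 choices) x odd beta (14), plus even alpha (2) x even beta (14): 3*14 + 2*14 = 70.
Total: 70 irreducible-character components + 1 reducible (abelian) component = 71.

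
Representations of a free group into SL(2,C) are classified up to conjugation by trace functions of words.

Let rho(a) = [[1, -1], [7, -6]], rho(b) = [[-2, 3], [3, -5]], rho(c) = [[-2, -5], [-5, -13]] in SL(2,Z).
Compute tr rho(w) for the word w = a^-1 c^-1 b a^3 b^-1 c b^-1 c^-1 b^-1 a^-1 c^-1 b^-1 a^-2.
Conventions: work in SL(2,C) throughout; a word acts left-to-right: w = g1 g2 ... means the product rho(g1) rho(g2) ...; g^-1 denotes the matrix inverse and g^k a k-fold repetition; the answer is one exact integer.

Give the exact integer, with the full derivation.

7255773566261

rho(a^-1) = [[-6, 1], [-7, 1]]
... * rho(c^-1) = [[-13, 5], [5, -2]]  ->  [[83, -32], [96, -37]]
... * rho(b) = [[-2, 3], [3, -5]]  ->  [[-262, 409], [-303, 473]]
... * rho(a) = [[1, -1], [7, -6]]  ->  [[2601, -2192], [3008, -2535]]
... * rho(a) = [[1, -1], [7, -6]]  ->  [[-12743, 10551], [-14737, 12202]]
... * rho(a) = [[1, -1], [7, -6]]  ->  [[61114, -50563], [70677, -58475]]
... * rho(b^-1) = [[-5, -3], [-3, -2]]  ->  [[-153881, -82216], [-177960, -95081]]
... * rho(c) = [[-2, -5], [-5, -13]]  ->  [[718842, 1838213], [831325, 2125853]]
... * rho(b^-1) = [[-5, -3], [-3, -2]]  ->  [[-9108849, -5832952], [-10534184, -6745681]]
... * rho(c^-1) = [[-13, 5], [5, -2]]  ->  [[89250277, -33878341], [103215987, -39179558]]
... * rho(b^-1) = [[-5, -3], [-3, -2]]  ->  [[-344616362, -199994149], [-398541261, -231288845]]
... * rho(a^-1) = [[-6, 1], [-7, 1]]  ->  [[3467657215, -544610511], [4010269481, -629830106]]
... * rho(c^-1) = [[-13, 5], [5, -2]]  ->  [[-47802596350, 18427507097], [-55282653783, 21311007617]]
... * rho(b^-1) = [[-5, -3], [-3, -2]]  ->  [[183730460459, 106552774856], [212480246064, 123225946115]]
... * rho(a^-1) = [[-6, 1], [-7, 1]]  ->  [[-1848252186746, 290283235315], [-2137463099189, 335706192179]]
... * rho(a^-1) = [[-6, 1], [-7, 1]]  ->  [[9057530473271, -1557968951431], [10474835249881, -1801756907010]]
tr = 9057530473271 + -1801756907010 = 7255773566261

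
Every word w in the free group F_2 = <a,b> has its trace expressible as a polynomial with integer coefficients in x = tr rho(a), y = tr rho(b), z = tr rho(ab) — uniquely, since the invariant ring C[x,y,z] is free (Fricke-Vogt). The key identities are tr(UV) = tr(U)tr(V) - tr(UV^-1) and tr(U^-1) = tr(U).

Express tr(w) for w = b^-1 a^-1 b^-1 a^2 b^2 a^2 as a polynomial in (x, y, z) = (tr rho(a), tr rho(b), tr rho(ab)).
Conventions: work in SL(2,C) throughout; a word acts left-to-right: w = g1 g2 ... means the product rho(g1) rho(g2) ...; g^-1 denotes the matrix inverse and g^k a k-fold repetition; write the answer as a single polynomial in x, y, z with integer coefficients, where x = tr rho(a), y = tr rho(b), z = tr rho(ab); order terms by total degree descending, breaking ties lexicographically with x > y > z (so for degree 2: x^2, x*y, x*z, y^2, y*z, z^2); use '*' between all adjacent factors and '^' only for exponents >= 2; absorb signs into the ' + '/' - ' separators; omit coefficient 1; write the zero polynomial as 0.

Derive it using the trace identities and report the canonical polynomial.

trace(b^2 a) = trace(b) * trace(a b) - trace(a) = y*z - x
trace(b^2) = trace(b) * trace(b) - trace(1) = y^2 - 2
trace(b^2 a^2) = trace(a) * trace(b^2 a) - trace(b^2) = x*y*z - x^2 - y^2 + 2
trace(a^2 b^2 a) = trace(a) * trace(b^2 a^2) - trace(b^2 a) = x^2*y*z - x^3 - x*y^2 - y*z + 3*x
trace(a^2 b^2 a^2) = trace(a) * trace(a^2 b^2 a) - trace(a^2 b^2) = x^3*y*z - x^4 - x^2*y^2 - 2*x*y*z + 4*x^2 + y^2 - 2
trace(b a b a) = trace(a b) * trace(a b) - trace(1) = z^2 - 2
trace(b a^2 b a) = trace(a) * trace(b a b a) - trace(b a b) = x*z^2 - y*z - x
trace(a^2 b a^2 b) = trace(a) * trace(b a^2 b a) - trace(b a^2 b) = x^2*z^2 - 2*x*y*z + y^2 - 2
trace(a b a) = trace(a) * trace(b a) - trace(b) = x*z - y
trace(a^2 b a) = trace(a) * trace(a b a) - trace(a b) = x^2*z - x*y - z
trace(a^2 b a^2) = trace(a) * trace(a^2 b a) - trace(a^2 b) = x^3*z - x^2*y - 2*x*z + y
trace(a^2 b^2 a^2 b) = trace(b) * trace(a^2 b a^2 b) - trace(a^2 b a^2) = x^2*y*z^2 - x^3*z - 2*x*y^2*z + x^2*y + y^3 + 2*x*z - 3*y
trace(b^-1 a^2 b^2 a^2) = trace(a^2 b^2 a^2) * trace(b) - trace(a^2 b^2 a^2 b) = x^3*y^2*z - x^4*y - x^2*y^3 - x^2*y*z^2 + x^3*z + 3*x^2*y - 2*x*z + y
trace(b^-1 a^2 b^2 a^2 b^-1) = trace(b^-1 a^2 b^2 a^2) * trace(b) - trace(b^-1 a^2 b^2 a^2 b) = x^3*y^3*z - x^4*y^2 - x^2*y^4 - x^2*y^2*z^2 + x^4 + 4*x^2*y^2 - 4*x^2 + 2
trace(a^5 b) = trace(a) * trace(a^3 b a) - trace(a^3 b) = x^4*z - x^3*y - 3*x^2*z + 2*x*y + z
trace(a^2) = trace(a) * trace(a) - trace(1) = x^2 - 2
trace(a^3) = trace(a) * trace(a^2) - trace(a) = x^3 - 3*x
trace(a^4) = trace(a) * trace(a^3) - trace(a^2) = x^4 - 4*x^2 + 2
trace(a^5) = trace(a) * trace(a^4) - trace(a^3) = x^5 - 5*x^3 + 5*x
trace(a^3 b^2 a^2) = trace(b) * trace(a^5 b) - trace(a^5) = x^4*y*z - x^5 - x^3*y^2 - 3*x^2*y*z + 5*x^3 + 2*x*y^2 + y*z - 5*x
trace(a b^2 a^2 b) = trace(b) * trace(a^2 b a b) - trace(a^2 b a) = x*y*z^2 - x^2*z - y^2*z + z
trace(a^3 b^2 a^2 b) = trace(a) * trace(a b^2 a^2 b a) - trace(a b^2 a^2 b) = x^3*y*z^2 - x^4*z - 2*x^2*y^2*z + x^3*y + x*y^3 - x*y*z^2 + 3*x^2*z + y^2*z - 3*x*y - z
trace(a^2 b^2 a^2 b^-1 a) = trace(a^3 b^2 a^2) * trace(b) - trace(a^3 b^2 a^2 b) = x^4*y^2*z - x^5*y - x^3*y^3 - x^3*y*z^2 + x^4*z - x^2*y^2*z + 4*x^3*y + x*y^3 + x*y*z^2 - 3*x^2*z - 2*x*y + z
trace(b a b^2 a) = trace(b) * trace(a b a b) - trace(a b a) = y*z^2 - x*z - y
trace(b^2 a^3 b a) = trace(a) * trace(b a b^2 a^2) - trace(b a b^2 a) = x^2*y*z^2 - x^3*z - x*y^2*z - y*z^2 + 2*x*z + y
trace(b^3 a^2) = trace(b) * trace(b a^2 b) - trace(b a^2) = x*y^2*z - x^2*y - y^3 - x*z + 3*y
trace(b^3 a) = trace(b) * trace(b a b) - trace(b a) = y^2*z - x*y - z
trace(b^2 a^3 b) = trace(a) * trace(b^3 a^2) - trace(b^3 a) = x^2*y^2*z - x^3*y - x*y^3 - x^2*z - y^2*z + 4*x*y + z
trace(a b a^2 b^2 a^2) = trace(a) * trace(b^2 a^3 b a) - trace(b^2 a^3 b) = x^3*y*z^2 - x^4*z - 2*x^2*y^2*z + x^3*y + x*y^3 - x*y*z^2 + 3*x^2*z + y^2*z - 3*x*y - z
trace(b a b a b a) = trace(b a b a) * trace(b a) - trace(a b) = z^3 - 3*z
trace(a b a b a^2 b) = trace(a) * trace(b a b a b a) - trace(b a b a b) = x*z^3 - y*z^2 - 2*x*z + y
trace(a b a b a^2) = trace(a) * trace(a b a b a) - trace(a b a b) = x^2*z^2 - x*y*z - x^2 - z^2 + 2
trace(b a b a^2 b^2 a) = trace(b) * trace(a b a b a^2 b) - trace(a b a b a^2) = x*y*z^3 - x^2*z^2 - y^2*z^2 - x*y*z + x^2 + y^2 + z^2 - 2
trace(b a b a^2 b) = trace(b) * trace(a b a^2 b) - trace(a b a^2) = x*y*z^2 - x^2*z - y^2*z + z
trace(b a b a^2 b^2) = trace(b) * trace(b a b a^2 b) - trace(b a b a^2) = x*y^2*z^2 - x^2*y*z - y^3*z - x*z^2 + 2*y*z + x
trace(a b a^2 b^2 a^2 b) = trace(a) * trace(b a b a^2 b^2 a) - trace(b a b a^2 b^2) = x^2*y*z^3 - x^3*z^2 - 2*x*y^2*z^2 + y^3*z + x^3 + x*y^2 + 2*x*z^2 - 2*y*z - 3*x
trace(a^2 b^2 a^2 b^-1 a b) = trace(a b a^2 b^2 a^2) * trace(b) - trace(a b a^2 b^2 a^2 b) = x^3*y^2*z^2 - x^4*y*z - 2*x^2*y^3*z - x^2*y*z^3 + x^3*y^2 + x^3*z^2 + x*y^4 + x*y^2*z^2 + 3*x^2*y*z - x^3 - 4*x*y^2 - 2*x*z^2 + y*z + 3*x
trace(b^-1 a^2 b^2 a^2 b^-1 a) = trace(a^2 b^2 a^2 b^-1 a) * trace(b) - trace(a^2 b^2 a^2 b^-1 a b) = x^4*y^3*z - x^5*y^2 - x^3*y^4 - 2*x^3*y^2*z^2 + 2*x^4*y*z + x^2*y^3*z + x^2*y*z^3 + 3*x^3*y^2 - x^3*z^2 - 6*x^2*y*z + x^3 + 2*x*y^2 + 2*x*z^2 - 3*x
trace(b^-1 a^-1 b^-1 a^2 b^2 a^2) = trace(b^-1 a^2 b^2 a^2 b^-1) * trace(a) - trace(b^-1 a^2 b^2 a^2 b^-1 a) = x^3*y^2*z^2 - 2*x^4*y*z - x^2*y^3*z - x^2*y*z^3 + x^5 + x^3*y^2 + x^3*z^2 + 6*x^2*y*z - 5*x^3 - 2*x*y^2 - 2*x*z^2 + 5*x

x^3*y^2*z^2 - 2*x^4*y*z - x^2*y^3*z - x^2*y*z^3 + x^5 + x^3*y^2 + x^3*z^2 + 6*x^2*y*z - 5*x^3 - 2*x*y^2 - 2*x*z^2 + 5*x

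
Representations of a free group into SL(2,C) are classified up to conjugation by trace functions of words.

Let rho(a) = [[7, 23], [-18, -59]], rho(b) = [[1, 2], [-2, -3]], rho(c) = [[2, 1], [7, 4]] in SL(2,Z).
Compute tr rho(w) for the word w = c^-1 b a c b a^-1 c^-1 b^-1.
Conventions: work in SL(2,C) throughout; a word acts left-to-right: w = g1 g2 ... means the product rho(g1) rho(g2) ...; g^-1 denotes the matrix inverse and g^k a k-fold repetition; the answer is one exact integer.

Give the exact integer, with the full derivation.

-38984

rho(c^-1) = [[4, -1], [-7, 2]]
... * rho(b) = [[1, 2], [-2, -3]]  ->  [[6, 11], [-11, -20]]
... * rho(a) = [[7, 23], [-18, -59]]  ->  [[-156, -511], [283, 927]]
... * rho(c) = [[2, 1], [7, 4]]  ->  [[-3889, -2200], [7055, 3991]]
... * rho(b) = [[1, 2], [-2, -3]]  ->  [[511, -1178], [-927, 2137]]
... * rho(a^-1) = [[-59, -23], [18, 7]]  ->  [[-51353, -19999], [93159, 36280]]
... * rho(c^-1) = [[4, -1], [-7, 2]]  ->  [[-65419, 11355], [118676, -20599]]
... * rho(b^-1) = [[-3, -2], [2, 1]]  ->  [[218967, 142193], [-397226, -257951]]
tr = 218967 + -257951 = -38984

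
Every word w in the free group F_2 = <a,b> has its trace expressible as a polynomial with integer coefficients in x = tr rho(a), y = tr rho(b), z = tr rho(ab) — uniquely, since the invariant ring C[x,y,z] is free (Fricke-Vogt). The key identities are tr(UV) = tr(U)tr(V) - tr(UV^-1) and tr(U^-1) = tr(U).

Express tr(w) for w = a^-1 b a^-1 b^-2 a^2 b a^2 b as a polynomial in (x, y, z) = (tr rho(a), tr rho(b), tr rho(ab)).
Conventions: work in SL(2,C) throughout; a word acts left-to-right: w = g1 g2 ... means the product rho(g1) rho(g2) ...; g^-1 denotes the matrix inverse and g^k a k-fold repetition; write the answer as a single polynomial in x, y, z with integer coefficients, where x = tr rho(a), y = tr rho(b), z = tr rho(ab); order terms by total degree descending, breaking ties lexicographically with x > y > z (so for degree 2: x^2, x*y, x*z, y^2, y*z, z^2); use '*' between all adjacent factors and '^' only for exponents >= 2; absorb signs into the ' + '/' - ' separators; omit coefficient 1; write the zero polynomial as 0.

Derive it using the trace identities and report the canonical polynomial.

use: trace(b a b a) = trace(a b) * trace(a b) - trace(1)   [split at repeated a] = z^2 - 2
trace(b a b) = trace(b) * trace(a b) - trace(a) = y*z - x
trace(a b a^2 b) = trace(a) * trace(b a b a) - trace(b a b) = x*z^2 - y*z - x
apply: trace(a b a) = trace(a) * trace(b a) - trace(b) = x*z - y
trace(a b a^2) = trace(a) * trace(a b a) - trace(a b) = x^2*z - x*y - z
use: trace(b a b a^2 b) = trace(b) * trace(a b a^2 b) - trace(a b a^2) = x*y*z^2 - x^2*z - y^2*z + z
trace(b a b a b a) = trace(b a b a) * trace(b a) - trace(a b)   [split at repeated b] = z^3 - 3*z
trace(b a b a b) = trace(b) * trace(a b a b) - trace(a b a) = y*z^2 - x*z - y
trace(b a b a^2 b a) = trace(a) * trace(b a b a b a) - trace(b a b a b) = x*z^3 - y*z^2 - 2*x*z + y
trace(a b a^2 b a^-1 b) = trace(b a b a^2 b) * trace(a) - trace(b a b a^2 b a) = x^2*y*z^2 - x^3*z - x*y^2*z - x*z^3 + y*z^2 + 3*x*z - y
trace(b^2) = trace(b) * trace(b) - trace(1) = y^2 - 2
trace(b a^2 b) = trace(a) * trace(b^2 a) - trace(b^2) = x*y*z - x^2 - y^2 + 2
apply: trace(a^2 b a^2 b) = trace(a) * trace(b a^2 b a) - trace(b a^2 b) = x^2*z^2 - 2*x*y*z + y^2 - 2
use: trace(a^2 b a^2) = trace(a) * trace(b a^3) - trace(b a^2) = x^3*z - x^2*y - 2*x*z + y
use: trace(a^2 b a^2 b^2) = trace(b) * trace(a^2 b a^2 b) - trace(a^2 b a^2) = x^2*y*z^2 - x^3*z - 2*x*y^2*z + x^2*y + y^3 + 2*x*z - 3*y
apply: trace(b a^2 b a^2 b^2) = trace(b) * trace(a^2 b a^2 b^2) - trace(a^2 b a^2 b) = x^2*y^2*z^2 - x^3*y*z - 2*x*y^3*z + x^2*y^2 - x^2*z^2 + y^4 + 4*x*y*z - 4*y^2 + 2
trace(b^2 a b a b a) = trace(b) * trace(a b a b a b) - trace(a b a b a) = y*z^3 - x*z^2 - 2*y*z + x
trace(b^2 a b a b) = trace(b) * trace(a b a b^2) - trace(a b a b) = y^2*z^2 - x*y*z - y^2 - z^2 + 2
trace(b a^2 b^2 a b a) = trace(a) * trace(b^2 a b a b a) - trace(b^2 a b a b) = x*y*z^3 - x^2*z^2 - y^2*z^2 - x*y*z + x^2 + y^2 + z^2 - 2
trace(b^2 a b^2 a) = trace(b) * trace(a b^2 a b) - trace(a b^2 a) = y^2*z^2 - 2*x*y*z + x^2 - 2
trace(b^2 a b) = trace(b) * trace(b a b) - trace(b a) = y^2*z - x*y - z
trace(b^2 a b^2) = trace(b) * trace(b^2 a b) - trace(b^2 a) = y^3*z - x*y^2 - 2*y*z + x
trace(b a^2 b^2 a b) = trace(a) * trace(b^2 a b^2 a) - trace(b^2 a b^2) = x*y^2*z^2 - 2*x^2*y*z - y^3*z + x^3 + x*y^2 + 2*y*z - 3*x
use: trace(b a^2 b a^2 b^2 a) = trace(a) * trace(b a^2 b^2 a b a) - trace(b a^2 b^2 a b) = x^2*y*z^3 - x^3*z^2 - 2*x*y^2*z^2 + x^2*y*z + y^3*z + x*z^2 - 2*y*z + x
apply: trace(b a^-1 b a^2 b a^2 b) = trace(b a^2 b a^2 b^2) * trace(a) - trace(b a^2 b a^2 b^2 a) = x^3*y^2*z^2 - x^4*y*z - 2*x^2*y^3*z - x^2*y*z^3 + x^3*y^2 + x*y^4 + 2*x*y^2*z^2 + 3*x^2*y*z - y^3*z - 4*x*y^2 - x*z^2 + 2*y*z + x
use: trace(b a^2 b a b) = trace(b) * trace(a^2 b a b) - trace(a^2 b a) = x*y*z^2 - x^2*z - y^2*z + z
trace(a^2 b a^2 b a b) = trace(a) * trace(b a^2 b a b a) - trace(b a^2 b a b) = x^2*z^3 - 2*x*y*z^2 - x^2*z + y^2*z + x*y - z
trace(a^2 b a^2 b a) = trace(a) * trace(a b a^2 b a) - trace(a b a^2 b) = x^3*z^2 - 2*x^2*y*z + x*y^2 - x*z^2 + y*z - x
use: trace(b a^2 b a^2 b a b) = trace(b) * trace(a^2 b a^2 b a b) - trace(a^2 b a^2 b a) = x^2*y*z^3 - x^3*z^2 - 2*x*y^2*z^2 + x^2*y*z + y^3*z + x*z^2 - 2*y*z + x
trace(b a b a b a b a) = trace(a b a b a b) * trace(a b) - trace(b a b a)   [split at repeated a] = z^4 - 4*z^2 + 2
use: trace(b a b a b a^2 b a) = trace(a) * trace(b a b a b a b a) - trace(b a b a b a b) = x*z^4 - y*z^3 - 3*x*z^2 + 2*y*z + x
use: trace(b a^2 b a^2 b a b a) = trace(a) * trace(b a b a b a^2 b a) - trace(b a b a b a^2 b) = x^2*z^4 - 2*x*y*z^3 - 2*x^2*z^2 + y^2*z^2 + 3*x*y*z - y^2 - z^2 + 2
trace(b a^-1 b a^2 b a^2 b a) = trace(b a^2 b a^2 b a b) * trace(a) - trace(b a^2 b a^2 b a b a) = x^3*y*z^3 - x^4*z^2 - 2*x^2*y^2*z^2 - x^2*z^4 + x^3*y*z + x*y^3*z + 2*x*y*z^3 + 3*x^2*z^2 - y^2*z^2 - 5*x*y*z + x^2 + y^2 + z^2 - 2
trace(a^2 b a^2 b a^-1 b a^-1 b) = trace(b a^-1 b a^2 b a^2 b) * trace(a) - trace(b a^-1 b a^2 b a^2 b a) = x^4*y^2*z^2 - x^5*y*z - 2*x^3*y^3*z - 2*x^3*y*z^3 + x^4*y^2 + x^4*z^2 + x^2*y^4 + 4*x^2*y^2*z^2 + x^2*z^4 + 2*x^3*y*z - 2*x*y^3*z - 2*x*y*z^3 - 4*x^2*y^2 - 4*x^2*z^2 + y^2*z^2 + 7*x*y*z - y^2 - z^2 + 2
trace(b^-1 a^2 b a^2 b a^-1 b a^-1) = trace(a^2 b a^2 b a^-1 b a^-1) * trace(b) - trace(a^2 b a^2 b a^-1 b a^-1 b) = -x^4*y^2*z^2 + x^5*y*z + 2*x^3*y^3*z + 2*x^3*y*z^3 - x^4*y^2 - x^4*z^2 - x^2*y^4 - 3*x^2*y^2*z^2 - x^2*z^4 - 3*x^3*y*z + x*y^3*z + x*y*z^3 + 4*x^2*y^2 + 4*x^2*z^2 - 4*x*y*z + z^2 - 2
trace(a^-1 b a^-1 b^-2 a^2 b a^2 b) = trace(b^-1 a^2 b a^2 b a^-1 b a^-1) * trace(b) - trace(b^-1 a^2 b a^2 b a^-1 b a^-1 b) = -x^4*y^3*z^2 + x^5*y^2*z + 2*x^3*y^4*z + 2*x^3*y^2*z^3 - x^4*y^3 - x^4*y*z^2 - x^2*y^5 - 3*x^2*y^3*z^2 - x^2*y*z^4 - 3*x^3*y^2*z + x*y^4*z + x*y^2*z^3 + 4*x^2*y^3 + 3*x^2*y*z^2 + x^3*z - 3*x*y^2*z + x*z^3 - 3*x*z - y

-x^4*y^3*z^2 + x^5*y^2*z + 2*x^3*y^4*z + 2*x^3*y^2*z^3 - x^4*y^3 - x^4*y*z^2 - x^2*y^5 - 3*x^2*y^3*z^2 - x^2*y*z^4 - 3*x^3*y^2*z + x*y^4*z + x*y^2*z^3 + 4*x^2*y^3 + 3*x^2*y*z^2 + x^3*z - 3*x*y^2*z + x*z^3 - 3*x*z - y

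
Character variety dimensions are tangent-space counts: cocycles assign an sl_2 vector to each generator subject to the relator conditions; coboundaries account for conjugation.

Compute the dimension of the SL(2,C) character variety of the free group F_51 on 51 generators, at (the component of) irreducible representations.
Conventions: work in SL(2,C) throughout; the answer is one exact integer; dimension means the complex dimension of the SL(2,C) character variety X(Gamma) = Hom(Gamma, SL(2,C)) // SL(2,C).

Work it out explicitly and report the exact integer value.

150

Gamma = F_51 has 51 generators and no relators.
A cocycle picks one sl_2 vector per generator freely, giving dim Z^1 = 3*51 = 153.
Irreducibility makes the coboundary map sl_2 -> Z^1 injective (trivial centralizer), so dim B^1 = 3.
dim X = dim H^1 = dim Z^1 - dim B^1 = 153 - 3 = 150.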